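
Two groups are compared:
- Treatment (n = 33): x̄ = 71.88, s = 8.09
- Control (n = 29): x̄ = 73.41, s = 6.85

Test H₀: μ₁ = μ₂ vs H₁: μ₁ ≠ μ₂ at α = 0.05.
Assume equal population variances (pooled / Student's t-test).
Student's two-sample t-test (equal variances):
H₀: μ₁ = μ₂
H₁: μ₁ ≠ μ₂
df = n₁ + n₂ - 2 = 60
Pooled variance s_p² = [(n₁-1)s₁² + (n₂-1)s₂²] / (n₁ + n₂ - 2) = [(32)(8.09²) + (28)(6.85²)] / 60 = 56.8028
SE = √(s_p²(1/n₁ + 1/n₂)) = √(56.8028 × (1/33 + 1/29)) = 1.9183
t = (x̄₁ - x̄₂) / SE = (71.88 - 73.41) / 1.9183 = -1.53 / 1.9183 = -0.798
p-value = 0.4283

Since p-value > α = 0.05, we fail to reject H₀.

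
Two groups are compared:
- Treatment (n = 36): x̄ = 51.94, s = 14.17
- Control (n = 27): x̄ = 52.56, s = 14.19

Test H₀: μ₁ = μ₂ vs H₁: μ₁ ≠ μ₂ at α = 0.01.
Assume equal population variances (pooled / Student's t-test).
Student's two-sample t-test (equal variances):
H₀: μ₁ = μ₂
H₁: μ₁ ≠ μ₂
df = n₁ + n₂ - 2 = 61
Pooled variance s_p² = [(n₁-1)s₁² + (n₂-1)s₂²] / (n₁ + n₂ - 2) = [(35)(14.17²) + (26)(14.19²)] / 61 = 201.0307
SE = √(s_p²(1/n₁ + 1/n₂)) = √(201.0307 × (1/36 + 1/27)) = 3.6097
t = (x̄₁ - x̄₂) / SE = (51.94 - 52.56) / 3.6097 = -0.62 / 3.6097 = -0.172
p-value = 0.8642

Since p-value > α = 0.01, we fail to reject H₀.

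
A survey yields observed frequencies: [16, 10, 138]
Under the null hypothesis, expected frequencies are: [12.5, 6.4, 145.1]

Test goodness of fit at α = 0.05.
Chi-square goodness of fit test:
H₀: observed counts match expected distribution
H₁: observed counts differ from expected distribution
df = k - 1 = 2
χ² = Σ(O - E)²/E
   = (16 - 12.5)²/12.5 + (10 - 6.4)²/6.4 + (138 - 145.1)²/145.1
   = 0.980 + 2.025 + 0.347
   = 3.35
p-value = 0.1871

Since p-value > α = 0.05, we fail to reject H₀.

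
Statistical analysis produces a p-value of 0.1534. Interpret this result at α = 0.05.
Since p = 0.1534 > α = 0.05, fail to reject H₀.
There is insufficient evidence to reject the null hypothesis; the result is not statistically significant at the 0.05 level.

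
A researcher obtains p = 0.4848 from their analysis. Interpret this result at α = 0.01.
Since p = 0.4848 > α = 0.01, fail to reject H₀.
There is insufficient evidence to reject the null hypothesis; the result is not statistically significant at the 0.01 level.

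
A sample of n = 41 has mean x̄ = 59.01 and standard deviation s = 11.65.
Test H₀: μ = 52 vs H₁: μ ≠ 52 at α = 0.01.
One-sample t-test:
H₀: μ = 52
H₁: μ ≠ 52
df = n - 1 = 40
t = (x̄ - μ₀) / (s/√n) = (59.01 - 52) / (11.65/√41) = 3.853
p-value = 0.0004

Since p-value < α = 0.01, we reject H₀.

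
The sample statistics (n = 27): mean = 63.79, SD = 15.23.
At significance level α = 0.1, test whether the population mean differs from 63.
One-sample t-test:
H₀: μ = 63
H₁: μ ≠ 63
df = n - 1 = 26
t = (x̄ - μ₀) / (s/√n) = (63.79 - 63) / (15.23/√27) = 0.270
p-value = 0.7896

Since p-value > α = 0.1, we fail to reject H₀.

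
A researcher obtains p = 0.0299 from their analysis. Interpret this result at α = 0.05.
Since p = 0.0299 < α = 0.05, reject H₀.
There is sufficient evidence to reject the null hypothesis; the result is statistically significant at the 0.05 level.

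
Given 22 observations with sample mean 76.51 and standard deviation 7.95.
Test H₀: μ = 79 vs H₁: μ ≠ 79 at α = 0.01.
One-sample t-test:
H₀: μ = 79
H₁: μ ≠ 79
df = n - 1 = 21
t = (x̄ - μ₀) / (s/√n) = (76.51 - 79) / (7.95/√22) = -1.469
p-value = 0.1566

Since p-value > α = 0.01, we fail to reject H₀.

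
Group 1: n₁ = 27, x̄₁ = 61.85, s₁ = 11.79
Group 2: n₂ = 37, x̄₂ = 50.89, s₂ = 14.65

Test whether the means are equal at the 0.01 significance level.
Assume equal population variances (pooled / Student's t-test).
Student's two-sample t-test (equal variances):
H₀: μ₁ = μ₂
H₁: μ₁ ≠ μ₂
df = n₁ + n₂ - 2 = 62
Pooled variance s_p² = [(n₁-1)s₁² + (n₂-1)s₂²] / (n₁ + n₂ - 2) = [(26)(11.79²) + (36)(14.65²)] / 62 = 182.9116
SE = √(s_p²(1/n₁ + 1/n₂)) = √(182.9116 × (1/27 + 1/37)) = 3.4232
t = (x̄₁ - x̄₂) / SE = (61.85 - 50.89) / 3.4232 = 10.96 / 3.4232 = 3.202
p-value = 0.0022

Since p-value < α = 0.01, we reject H₀.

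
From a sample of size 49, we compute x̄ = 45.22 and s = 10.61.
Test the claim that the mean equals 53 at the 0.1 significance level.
One-sample t-test:
H₀: μ = 53
H₁: μ ≠ 53
df = n - 1 = 48
t = (x̄ - μ₀) / (s/√n) = (45.22 - 53) / (10.61/√49) = -5.133
p-value < 0.0001

Since p-value < α = 0.1, we reject H₀.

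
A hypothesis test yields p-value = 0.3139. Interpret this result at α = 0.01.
Since p = 0.3139 > α = 0.01, fail to reject H₀.
There is insufficient evidence to reject the null hypothesis; the result is not statistically significant at the 0.01 level.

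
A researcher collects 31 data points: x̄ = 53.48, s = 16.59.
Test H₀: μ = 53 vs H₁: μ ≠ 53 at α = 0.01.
One-sample t-test:
H₀: μ = 53
H₁: μ ≠ 53
df = n - 1 = 30
t = (x̄ - μ₀) / (s/√n) = (53.48 - 53) / (16.59/√31) = 0.161
p-value = 0.8731

Since p-value > α = 0.01, we fail to reject H₀.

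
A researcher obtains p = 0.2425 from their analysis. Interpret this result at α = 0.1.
Since p = 0.2425 > α = 0.1, fail to reject H₀.
There is insufficient evidence to reject the null hypothesis; the result is not statistically significant at the 0.1 level.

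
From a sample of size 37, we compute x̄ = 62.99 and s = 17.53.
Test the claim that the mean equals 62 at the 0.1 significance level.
One-sample t-test:
H₀: μ = 62
H₁: μ ≠ 62
df = n - 1 = 36
t = (x̄ - μ₀) / (s/√n) = (62.99 - 62) / (17.53/√37) = 0.344
p-value = 0.7332

Since p-value > α = 0.1, we fail to reject H₀.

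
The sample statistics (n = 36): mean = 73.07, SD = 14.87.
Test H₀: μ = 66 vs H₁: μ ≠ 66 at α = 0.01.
One-sample t-test:
H₀: μ = 66
H₁: μ ≠ 66
df = n - 1 = 35
t = (x̄ - μ₀) / (s/√n) = (73.07 - 66) / (14.87/√36) = 2.853
p-value = 0.0072

Since p-value < α = 0.01, we reject H₀.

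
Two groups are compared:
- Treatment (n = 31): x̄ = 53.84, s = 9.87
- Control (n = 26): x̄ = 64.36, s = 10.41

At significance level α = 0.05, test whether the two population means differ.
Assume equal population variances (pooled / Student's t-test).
Student's two-sample t-test (equal variances):
H₀: μ₁ = μ₂
H₁: μ₁ ≠ μ₂
df = n₁ + n₂ - 2 = 55
Pooled variance s_p² = [(n₁-1)s₁² + (n₂-1)s₂²] / (n₁ + n₂ - 2) = [(30)(9.87²) + (25)(10.41²)] / 55 = 102.3947
SE = √(s_p²(1/n₁ + 1/n₂)) = √(102.3947 × (1/31 + 1/26)) = 2.6910
t = (x̄₁ - x̄₂) / SE = (53.84 - 64.36) / 2.6910 = -10.52 / 2.6910 = -3.909
p-value = 0.0003

Since p-value < α = 0.05, we reject H₀.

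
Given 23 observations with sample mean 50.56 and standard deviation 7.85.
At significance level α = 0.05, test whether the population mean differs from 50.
One-sample t-test:
H₀: μ = 50
H₁: μ ≠ 50
df = n - 1 = 22
t = (x̄ - μ₀) / (s/√n) = (50.56 - 50) / (7.85/√23) = 0.342
p-value = 0.7355

Since p-value > α = 0.05, we fail to reject H₀.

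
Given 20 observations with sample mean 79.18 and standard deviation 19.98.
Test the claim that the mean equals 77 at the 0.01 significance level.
One-sample t-test:
H₀: μ = 77
H₁: μ ≠ 77
df = n - 1 = 19
t = (x̄ - μ₀) / (s/√n) = (79.18 - 77) / (19.98/√20) = 0.488
p-value = 0.6312

Since p-value > α = 0.01, we fail to reject H₀.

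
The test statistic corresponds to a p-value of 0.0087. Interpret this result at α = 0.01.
Since p = 0.0087 < α = 0.01, reject H₀.
There is sufficient evidence to reject the null hypothesis; the result is statistically significant at the 0.01 level.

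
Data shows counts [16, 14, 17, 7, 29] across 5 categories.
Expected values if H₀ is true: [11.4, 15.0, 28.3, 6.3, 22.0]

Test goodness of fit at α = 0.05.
Chi-square goodness of fit test:
H₀: observed counts match expected distribution
H₁: observed counts differ from expected distribution
df = k - 1 = 4
χ² = Σ(O - E)²/E
   = (16 - 11.4)²/11.4 + (14 - 15.0)²/15.0 + (17 - 28.3)²/28.3 + (7 - 6.3)²/6.3 + (29 - 22.0)²/22.0
   = 1.856 + 0.067 + 4.512 + 0.078 + 2.227
   = 8.74
p-value = 0.0679

Since p-value > α = 0.05, we fail to reject H₀.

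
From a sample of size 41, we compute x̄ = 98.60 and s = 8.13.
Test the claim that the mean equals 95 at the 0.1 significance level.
One-sample t-test:
H₀: μ = 95
H₁: μ ≠ 95
df = n - 1 = 40
t = (x̄ - μ₀) / (s/√n) = (98.60 - 95) / (8.13/√41) = 2.835
p-value = 0.0071

Since p-value < α = 0.1, we reject H₀.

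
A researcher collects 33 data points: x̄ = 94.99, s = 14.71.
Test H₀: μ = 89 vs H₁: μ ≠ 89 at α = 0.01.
One-sample t-test:
H₀: μ = 89
H₁: μ ≠ 89
df = n - 1 = 32
t = (x̄ - μ₀) / (s/√n) = (94.99 - 89) / (14.71/√33) = 2.339
p-value = 0.0257

Since p-value > α = 0.01, we fail to reject H₀.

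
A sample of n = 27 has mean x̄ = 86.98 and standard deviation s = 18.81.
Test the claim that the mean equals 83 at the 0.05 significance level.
One-sample t-test:
H₀: μ = 83
H₁: μ ≠ 83
df = n - 1 = 26
t = (x̄ - μ₀) / (s/√n) = (86.98 - 83) / (18.81/√27) = 1.099
p-value = 0.2816

Since p-value > α = 0.05, we fail to reject H₀.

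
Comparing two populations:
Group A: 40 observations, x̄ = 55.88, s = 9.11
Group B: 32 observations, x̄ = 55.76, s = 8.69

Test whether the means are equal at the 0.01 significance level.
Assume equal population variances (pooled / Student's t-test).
Student's two-sample t-test (equal variances):
H₀: μ₁ = μ₂
H₁: μ₁ ≠ μ₂
df = n₁ + n₂ - 2 = 70
Pooled variance s_p² = [(n₁-1)s₁² + (n₂-1)s₂²] / (n₁ + n₂ - 2) = [(39)(9.11²) + (31)(8.69²)] / 70 = 79.6813
SE = √(s_p²(1/n₁ + 1/n₂)) = √(79.6813 × (1/40 + 1/32)) = 2.1171
t = (x̄₁ - x̄₂) / SE = (55.88 - 55.76) / 2.1171 = 0.12 / 2.1171 = 0.057
p-value = 0.9550

Since p-value > α = 0.01, we fail to reject H₀.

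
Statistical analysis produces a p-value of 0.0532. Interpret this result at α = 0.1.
Since p = 0.0532 < α = 0.1, reject H₀.
There is sufficient evidence to reject the null hypothesis; the result is statistically significant at the 0.1 level.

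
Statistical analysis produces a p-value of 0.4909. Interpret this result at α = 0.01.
Since p = 0.4909 > α = 0.01, fail to reject H₀.
There is insufficient evidence to reject the null hypothesis; the result is not statistically significant at the 0.01 level.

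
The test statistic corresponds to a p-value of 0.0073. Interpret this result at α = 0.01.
Since p = 0.0073 < α = 0.01, reject H₀.
There is sufficient evidence to reject the null hypothesis; the result is statistically significant at the 0.01 level.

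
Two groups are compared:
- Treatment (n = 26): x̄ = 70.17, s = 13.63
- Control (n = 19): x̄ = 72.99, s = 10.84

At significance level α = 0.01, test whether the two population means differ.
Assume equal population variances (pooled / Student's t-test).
Student's two-sample t-test (equal variances):
H₀: μ₁ = μ₂
H₁: μ₁ ≠ μ₂
df = n₁ + n₂ - 2 = 43
Pooled variance s_p² = [(n₁-1)s₁² + (n₂-1)s₂²] / (n₁ + n₂ - 2) = [(25)(13.63²) + (18)(10.84²)] / 43 = 157.1982
SE = √(s_p²(1/n₁ + 1/n₂)) = √(157.1982 × (1/26 + 1/19)) = 3.7841
t = (x̄₁ - x̄₂) / SE = (70.17 - 72.99) / 3.7841 = -2.82 / 3.7841 = -0.745
p-value = 0.4602

Since p-value > α = 0.01, we fail to reject H₀.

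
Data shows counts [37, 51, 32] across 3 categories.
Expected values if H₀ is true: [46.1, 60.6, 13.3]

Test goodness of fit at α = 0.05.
Chi-square goodness of fit test:
H₀: observed counts match expected distribution
H₁: observed counts differ from expected distribution
df = k - 1 = 2
χ² = Σ(O - E)²/E
   = (37 - 46.1)²/46.1 + (51 - 60.6)²/60.6 + (32 - 13.3)²/13.3
   = 1.796 + 1.521 + 26.292
   = 29.61
p-value < 0.0001

Since p-value < α = 0.05, we reject H₀.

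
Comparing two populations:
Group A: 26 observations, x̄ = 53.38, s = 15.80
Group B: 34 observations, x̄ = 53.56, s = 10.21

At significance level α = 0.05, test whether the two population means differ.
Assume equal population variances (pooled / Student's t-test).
Student's two-sample t-test (equal variances):
H₀: μ₁ = μ₂
H₁: μ₁ ≠ μ₂
df = n₁ + n₂ - 2 = 58
Pooled variance s_p² = [(n₁-1)s₁² + (n₂-1)s₂²] / (n₁ + n₂ - 2) = [(25)(15.80²) + (33)(10.21²)] / 58 = 166.9147
SE = √(s_p²(1/n₁ + 1/n₂)) = √(166.9147 × (1/26 + 1/34)) = 3.3659
t = (x̄₁ - x̄₂) / SE = (53.38 - 53.56) / 3.3659 = -0.18 / 3.3659 = -0.053
p-value = 0.9575

Since p-value > α = 0.05, we fail to reject H₀.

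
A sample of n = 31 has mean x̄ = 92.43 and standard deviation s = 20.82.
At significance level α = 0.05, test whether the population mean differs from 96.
One-sample t-test:
H₀: μ = 96
H₁: μ ≠ 96
df = n - 1 = 30
t = (x̄ - μ₀) / (s/√n) = (92.43 - 96) / (20.82/√31) = -0.955
p-value = 0.3474

Since p-value > α = 0.05, we fail to reject H₀.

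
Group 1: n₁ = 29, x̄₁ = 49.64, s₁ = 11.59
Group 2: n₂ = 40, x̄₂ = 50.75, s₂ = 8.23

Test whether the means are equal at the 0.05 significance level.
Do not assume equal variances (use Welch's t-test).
Welch's two-sample t-test:
H₀: μ₁ = μ₂
H₁: μ₁ ≠ μ₂
s₁²/n₁ = 11.59²/29 = 4.6320,  s₂²/n₂ = 8.23²/40 = 1.6933
SE = √(s₁²/n₁ + s₂²/n₂) = √(4.6320 + 1.6933) = 2.5150
df (Welch-Satterthwaite) = (s₁²/n₁ + s₂²/n₂)² / [(s₁²/n₁)²/(n₁-1) + (s₂²/n₂)²/(n₂-1)] ≈ 47.64
t = (x̄₁ - x̄₂) / SE = (49.64 - 50.75) / 2.5150 = -1.11 / 2.5150 = -0.441
p-value = 0.6610

Since p-value > α = 0.05, we fail to reject H₀.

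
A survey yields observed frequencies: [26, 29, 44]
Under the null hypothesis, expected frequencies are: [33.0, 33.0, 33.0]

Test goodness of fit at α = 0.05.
Chi-square goodness of fit test:
H₀: observed counts match expected distribution
H₁: observed counts differ from expected distribution
df = k - 1 = 2
χ² = Σ(O - E)²/E
   = (26 - 33.0)²/33.0 + (29 - 33.0)²/33.0 + (44 - 33.0)²/33.0
   = 1.485 + 0.485 + 3.667
   = 5.64
p-value = 0.0597

Since p-value > α = 0.05, we fail to reject H₀.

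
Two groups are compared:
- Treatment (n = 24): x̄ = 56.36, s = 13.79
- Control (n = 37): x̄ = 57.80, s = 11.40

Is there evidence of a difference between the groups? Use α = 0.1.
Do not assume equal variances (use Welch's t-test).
Welch's two-sample t-test:
H₀: μ₁ = μ₂
H₁: μ₁ ≠ μ₂
s₁²/n₁ = 13.79²/24 = 7.9235,  s₂²/n₂ = 11.40²/37 = 3.5124
SE = √(s₁²/n₁ + s₂²/n₂) = √(7.9235 + 3.5124) = 3.3817
df (Welch-Satterthwaite) = (s₁²/n₁ + s₂²/n₂)² / [(s₁²/n₁)²/(n₁-1) + (s₂²/n₂)²/(n₂-1)] ≈ 42.57
t = (x̄₁ - x̄₂) / SE = (56.36 - 57.80) / 3.3817 = -1.44 / 3.3817 = -0.426
p-value = 0.6724

Since p-value > α = 0.1, we fail to reject H₀.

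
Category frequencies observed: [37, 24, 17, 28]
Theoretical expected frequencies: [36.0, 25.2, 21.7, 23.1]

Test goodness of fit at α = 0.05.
Chi-square goodness of fit test:
H₀: observed counts match expected distribution
H₁: observed counts differ from expected distribution
df = k - 1 = 3
χ² = Σ(O - E)²/E
   = (37 - 36.0)²/36.0 + (24 - 25.2)²/25.2 + (17 - 21.7)²/21.7 + (28 - 23.1)²/23.1
   = 0.028 + 0.057 + 1.018 + 1.039
   = 2.14
p-value = 0.5434

Since p-value > α = 0.05, we fail to reject H₀.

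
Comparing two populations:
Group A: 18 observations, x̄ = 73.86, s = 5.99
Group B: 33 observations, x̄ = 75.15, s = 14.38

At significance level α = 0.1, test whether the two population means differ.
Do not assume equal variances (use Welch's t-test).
Welch's two-sample t-test:
H₀: μ₁ = μ₂
H₁: μ₁ ≠ μ₂
s₁²/n₁ = 5.99²/18 = 1.9933,  s₂²/n₂ = 14.38²/33 = 6.2662
SE = √(s₁²/n₁ + s₂²/n₂) = √(1.9933 + 6.2662) = 2.8739
df (Welch-Satterthwaite) = (s₁²/n₁ + s₂²/n₂)² / [(s₁²/n₁)²/(n₁-1) + (s₂²/n₂)²/(n₂-1)] ≈ 46.70
t = (x̄₁ - x̄₂) / SE = (73.86 - 75.15) / 2.8739 = -1.29 / 2.8739 = -0.449
p-value = 0.6556

Since p-value > α = 0.1, we fail to reject H₀.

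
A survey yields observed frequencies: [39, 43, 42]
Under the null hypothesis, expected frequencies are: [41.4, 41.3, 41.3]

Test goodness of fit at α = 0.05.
Chi-square goodness of fit test:
H₀: observed counts match expected distribution
H₁: observed counts differ from expected distribution
df = k - 1 = 2
χ² = Σ(O - E)²/E
   = (39 - 41.4)²/41.4 + (43 - 41.3)²/41.3 + (42 - 41.3)²/41.3
   = 0.139 + 0.070 + 0.012
   = 0.22
p-value = 0.8954

Since p-value > α = 0.05, we fail to reject H₀.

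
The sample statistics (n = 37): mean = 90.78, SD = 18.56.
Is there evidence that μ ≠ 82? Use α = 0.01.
One-sample t-test:
H₀: μ = 82
H₁: μ ≠ 82
df = n - 1 = 36
t = (x̄ - μ₀) / (s/√n) = (90.78 - 82) / (18.56/√37) = 2.878
p-value = 0.0067

Since p-value < α = 0.01, we reject H₀.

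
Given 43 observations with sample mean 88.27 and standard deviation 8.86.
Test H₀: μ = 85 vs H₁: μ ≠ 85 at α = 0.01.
One-sample t-test:
H₀: μ = 85
H₁: μ ≠ 85
df = n - 1 = 42
t = (x̄ - μ₀) / (s/√n) = (88.27 - 85) / (8.86/√43) = 2.420
p-value = 0.0199

Since p-value > α = 0.01, we fail to reject H₀.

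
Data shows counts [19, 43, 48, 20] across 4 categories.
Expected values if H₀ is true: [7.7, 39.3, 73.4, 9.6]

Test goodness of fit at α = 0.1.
Chi-square goodness of fit test:
H₀: observed counts match expected distribution
H₁: observed counts differ from expected distribution
df = k - 1 = 3
χ² = Σ(O - E)²/E
   = (19 - 7.7)²/7.7 + (43 - 39.3)²/39.3 + (48 - 73.4)²/73.4 + (20 - 9.6)²/9.6
   = 16.583 + 0.348 + 8.790 + 11.267
   = 36.99
p-value < 0.0001

Since p-value < α = 0.1, we reject H₀.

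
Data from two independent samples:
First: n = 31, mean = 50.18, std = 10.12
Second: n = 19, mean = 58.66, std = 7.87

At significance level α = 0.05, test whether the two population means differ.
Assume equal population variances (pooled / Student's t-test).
Student's two-sample t-test (equal variances):
H₀: μ₁ = μ₂
H₁: μ₁ ≠ μ₂
df = n₁ + n₂ - 2 = 48
Pooled variance s_p² = [(n₁-1)s₁² + (n₂-1)s₂²] / (n₁ + n₂ - 2) = [(30)(10.12²) + (18)(7.87²)] / 48 = 87.2353
SE = √(s_p²(1/n₁ + 1/n₂)) = √(87.2353 × (1/31 + 1/19)) = 2.7213
t = (x̄₁ - x̄₂) / SE = (50.18 - 58.66) / 2.7213 = -8.48 / 2.7213 = -3.116
p-value = 0.0031

Since p-value < α = 0.05, we reject H₀.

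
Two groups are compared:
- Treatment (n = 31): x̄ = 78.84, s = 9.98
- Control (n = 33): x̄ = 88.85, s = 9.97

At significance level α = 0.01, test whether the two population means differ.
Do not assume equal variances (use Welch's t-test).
Welch's two-sample t-test:
H₀: μ₁ = μ₂
H₁: μ₁ ≠ μ₂
s₁²/n₁ = 9.98²/31 = 3.2129,  s₂²/n₂ = 9.97²/33 = 3.0121
SE = √(s₁²/n₁ + s₂²/n₂) = √(3.2129 + 3.0121) = 2.4950
df (Welch-Satterthwaite) = (s₁²/n₁ + s₂²/n₂)² / [(s₁²/n₁)²/(n₁-1) + (s₂²/n₂)²/(n₂-1)] ≈ 61.74
t = (x̄₁ - x̄₂) / SE = (78.84 - 88.85) / 2.4950 = -10.01 / 2.4950 = -4.012
p-value = 0.0002

Since p-value < α = 0.01, we reject H₀.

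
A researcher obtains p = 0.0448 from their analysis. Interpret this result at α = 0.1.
Since p = 0.0448 < α = 0.1, reject H₀.
There is sufficient evidence to reject the null hypothesis; the result is statistically significant at the 0.1 level.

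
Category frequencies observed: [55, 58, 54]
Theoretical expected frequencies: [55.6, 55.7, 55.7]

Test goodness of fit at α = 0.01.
Chi-square goodness of fit test:
H₀: observed counts match expected distribution
H₁: observed counts differ from expected distribution
df = k - 1 = 2
χ² = Σ(O - E)²/E
   = (55 - 55.6)²/55.6 + (58 - 55.7)²/55.7 + (54 - 55.7)²/55.7
   = 0.006 + 0.095 + 0.052
   = 0.15
p-value = 0.9262

Since p-value > α = 0.01, we fail to reject H₀.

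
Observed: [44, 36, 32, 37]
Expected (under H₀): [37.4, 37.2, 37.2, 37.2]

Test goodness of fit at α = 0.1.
Chi-square goodness of fit test:
H₀: observed counts match expected distribution
H₁: observed counts differ from expected distribution
df = k - 1 = 3
χ² = Σ(O - E)²/E
   = (44 - 37.4)²/37.4 + (36 - 37.2)²/37.2 + (32 - 37.2)²/37.2 + (37 - 37.2)²/37.2
   = 1.165 + 0.039 + 0.727 + 0.001
   = 1.93
p-value = 0.5868

Since p-value > α = 0.1, we fail to reject H₀.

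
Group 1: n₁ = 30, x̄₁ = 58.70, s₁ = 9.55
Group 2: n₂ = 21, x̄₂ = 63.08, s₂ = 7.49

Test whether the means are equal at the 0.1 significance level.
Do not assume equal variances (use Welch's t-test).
Welch's two-sample t-test:
H₀: μ₁ = μ₂
H₁: μ₁ ≠ μ₂
s₁²/n₁ = 9.55²/30 = 3.0401,  s₂²/n₂ = 7.49²/21 = 2.6714
SE = √(s₁²/n₁ + s₂²/n₂) = √(3.0401 + 2.6714) = 2.3899
df (Welch-Satterthwaite) = (s₁²/n₁ + s₂²/n₂)² / [(s₁²/n₁)²/(n₁-1) + (s₂²/n₂)²/(n₂-1)] ≈ 48.29
t = (x̄₁ - x̄₂) / SE = (58.70 - 63.08) / 2.3899 = -4.38 / 2.3899 = -1.833
p-value = 0.0730

Since p-value < α = 0.1, we reject H₀.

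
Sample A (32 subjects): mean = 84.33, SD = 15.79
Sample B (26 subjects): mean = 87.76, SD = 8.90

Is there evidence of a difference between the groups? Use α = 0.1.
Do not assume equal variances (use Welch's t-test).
Welch's two-sample t-test:
H₀: μ₁ = μ₂
H₁: μ₁ ≠ μ₂
s₁²/n₁ = 15.79²/32 = 7.7914,  s₂²/n₂ = 8.90²/26 = 3.0465
SE = √(s₁²/n₁ + s₂²/n₂) = √(7.7914 + 3.0465) = 3.2921
df (Welch-Satterthwaite) = (s₁²/n₁ + s₂²/n₂)² / [(s₁²/n₁)²/(n₁-1) + (s₂²/n₂)²/(n₂-1)] ≈ 50.42
t = (x̄₁ - x̄₂) / SE = (84.33 - 87.76) / 3.2921 = -3.43 / 3.2921 = -1.042
p-value = 0.3024

Since p-value > α = 0.1, we fail to reject H₀.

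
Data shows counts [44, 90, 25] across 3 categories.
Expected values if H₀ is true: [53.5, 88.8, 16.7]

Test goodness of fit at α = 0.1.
Chi-square goodness of fit test:
H₀: observed counts match expected distribution
H₁: observed counts differ from expected distribution
df = k - 1 = 2
χ² = Σ(O - E)²/E
   = (44 - 53.5)²/53.5 + (90 - 88.8)²/88.8 + (25 - 16.7)²/16.7
   = 1.687 + 0.016 + 4.125
   = 5.83
p-value = 0.0543

Since p-value < α = 0.1, we reject H₀.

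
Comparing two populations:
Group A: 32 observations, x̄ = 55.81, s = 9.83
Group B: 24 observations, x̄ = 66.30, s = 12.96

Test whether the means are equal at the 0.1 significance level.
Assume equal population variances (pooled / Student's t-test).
Student's two-sample t-test (equal variances):
H₀: μ₁ = μ₂
H₁: μ₁ ≠ μ₂
df = n₁ + n₂ - 2 = 54
Pooled variance s_p² = [(n₁-1)s₁² + (n₂-1)s₂²] / (n₁ + n₂ - 2) = [(31)(9.83²) + (23)(12.96²)] / 54 = 127.0113
SE = √(s_p²(1/n₁ + 1/n₂)) = √(127.0113 × (1/32 + 1/24)) = 3.0432
t = (x̄₁ - x̄₂) / SE = (55.81 - 66.30) / 3.0432 = -10.49 / 3.0432 = -3.447
p-value = 0.0011

Since p-value < α = 0.1, we reject H₀.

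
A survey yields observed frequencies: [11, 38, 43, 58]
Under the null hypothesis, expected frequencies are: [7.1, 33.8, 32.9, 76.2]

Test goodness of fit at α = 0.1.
Chi-square goodness of fit test:
H₀: observed counts match expected distribution
H₁: observed counts differ from expected distribution
df = k - 1 = 3
χ² = Σ(O - E)²/E
   = (11 - 7.1)²/7.1 + (38 - 33.8)²/33.8 + (43 - 32.9)²/32.9 + (58 - 76.2)²/76.2
   = 2.142 + 0.522 + 3.101 + 4.347
   = 10.11
p-value = 0.0176

Since p-value < α = 0.1, we reject H₀.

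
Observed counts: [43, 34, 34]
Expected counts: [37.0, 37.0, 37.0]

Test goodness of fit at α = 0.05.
Chi-square goodness of fit test:
H₀: observed counts match expected distribution
H₁: observed counts differ from expected distribution
df = k - 1 = 2
χ² = Σ(O - E)²/E
   = (43 - 37.0)²/37.0 + (34 - 37.0)²/37.0 + (34 - 37.0)²/37.0
   = 0.973 + 0.243 + 0.243
   = 1.46
p-value = 0.4820

Since p-value > α = 0.05, we fail to reject H₀.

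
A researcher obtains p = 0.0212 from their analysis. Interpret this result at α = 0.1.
Since p = 0.0212 < α = 0.1, reject H₀.
There is sufficient evidence to reject the null hypothesis; the result is statistically significant at the 0.1 level.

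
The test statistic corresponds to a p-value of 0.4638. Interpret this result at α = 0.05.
Since p = 0.4638 > α = 0.05, fail to reject H₀.
There is insufficient evidence to reject the null hypothesis; the result is not statistically significant at the 0.05 level.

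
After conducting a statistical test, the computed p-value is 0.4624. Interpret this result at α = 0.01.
Since p = 0.4624 > α = 0.01, fail to reject H₀.
There is insufficient evidence to reject the null hypothesis; the result is not statistically significant at the 0.01 level.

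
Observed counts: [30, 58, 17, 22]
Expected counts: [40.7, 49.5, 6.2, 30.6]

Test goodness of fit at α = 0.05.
Chi-square goodness of fit test:
H₀: observed counts match expected distribution
H₁: observed counts differ from expected distribution
df = k - 1 = 3
χ² = Σ(O - E)²/E
   = (30 - 40.7)²/40.7 + (58 - 49.5)²/49.5 + (17 - 6.2)²/6.2 + (22 - 30.6)²/30.6
   = 2.813 + 1.460 + 18.813 + 2.417
   = 25.50
p-value < 0.0001

Since p-value < α = 0.05, we reject H₀.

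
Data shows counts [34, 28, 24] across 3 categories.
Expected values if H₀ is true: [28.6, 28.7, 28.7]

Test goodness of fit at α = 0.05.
Chi-square goodness of fit test:
H₀: observed counts match expected distribution
H₁: observed counts differ from expected distribution
df = k - 1 = 2
χ² = Σ(O - E)²/E
   = (34 - 28.6)²/28.6 + (28 - 28.7)²/28.7 + (24 - 28.7)²/28.7
   = 1.020 + 0.017 + 0.770
   = 1.81
p-value = 0.4053

Since p-value > α = 0.05, we fail to reject H₀.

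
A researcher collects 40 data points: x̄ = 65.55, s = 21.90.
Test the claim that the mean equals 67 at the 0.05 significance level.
One-sample t-test:
H₀: μ = 67
H₁: μ ≠ 67
df = n - 1 = 39
t = (x̄ - μ₀) / (s/√n) = (65.55 - 67) / (21.90/√40) = -0.419
p-value = 0.6777

Since p-value > α = 0.05, we fail to reject H₀.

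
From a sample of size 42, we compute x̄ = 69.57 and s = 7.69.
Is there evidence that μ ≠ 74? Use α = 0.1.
One-sample t-test:
H₀: μ = 74
H₁: μ ≠ 74
df = n - 1 = 41
t = (x̄ - μ₀) / (s/√n) = (69.57 - 74) / (7.69/√42) = -3.733
p-value = 0.0006

Since p-value < α = 0.1, we reject H₀.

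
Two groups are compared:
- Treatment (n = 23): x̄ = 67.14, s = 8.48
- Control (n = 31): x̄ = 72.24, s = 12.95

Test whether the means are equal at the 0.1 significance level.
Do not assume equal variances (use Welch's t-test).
Welch's two-sample t-test:
H₀: μ₁ = μ₂
H₁: μ₁ ≠ μ₂
s₁²/n₁ = 8.48²/23 = 3.1265,  s₂²/n₂ = 12.95²/31 = 5.4098
SE = √(s₁²/n₁ + s₂²/n₂) = √(3.1265 + 5.4098) = 2.9217
df (Welch-Satterthwaite) = (s₁²/n₁ + s₂²/n₂)² / [(s₁²/n₁)²/(n₁-1) + (s₂²/n₂)²/(n₂-1)] ≈ 51.32
t = (x̄₁ - x̄₂) / SE = (67.14 - 72.24) / 2.9217 = -5.10 / 2.9217 = -1.746
p-value = 0.0869

Since p-value < α = 0.1, we reject H₀.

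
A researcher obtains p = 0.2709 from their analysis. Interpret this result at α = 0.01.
Since p = 0.2709 > α = 0.01, fail to reject H₀.
There is insufficient evidence to reject the null hypothesis; the result is not statistically significant at the 0.01 level.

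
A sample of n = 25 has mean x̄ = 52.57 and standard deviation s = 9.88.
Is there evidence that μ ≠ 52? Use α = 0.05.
One-sample t-test:
H₀: μ = 52
H₁: μ ≠ 52
df = n - 1 = 24
t = (x̄ - μ₀) / (s/√n) = (52.57 - 52) / (9.88/√25) = 0.288
p-value = 0.7755

Since p-value > α = 0.05, we fail to reject H₀.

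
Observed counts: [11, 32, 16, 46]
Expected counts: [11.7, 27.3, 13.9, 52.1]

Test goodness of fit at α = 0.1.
Chi-square goodness of fit test:
H₀: observed counts match expected distribution
H₁: observed counts differ from expected distribution
df = k - 1 = 3
χ² = Σ(O - E)²/E
   = (11 - 11.7)²/11.7 + (32 - 27.3)²/27.3 + (16 - 13.9)²/13.9 + (46 - 52.1)²/52.1
   = 0.042 + 0.809 + 0.317 + 0.714
   = 1.88
p-value = 0.5971

Since p-value > α = 0.1, we fail to reject H₀.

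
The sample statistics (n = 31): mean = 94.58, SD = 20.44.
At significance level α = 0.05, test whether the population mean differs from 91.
One-sample t-test:
H₀: μ = 91
H₁: μ ≠ 91
df = n - 1 = 30
t = (x̄ - μ₀) / (s/√n) = (94.58 - 91) / (20.44/√31) = 0.975
p-value = 0.3373

Since p-value > α = 0.05, we fail to reject H₀.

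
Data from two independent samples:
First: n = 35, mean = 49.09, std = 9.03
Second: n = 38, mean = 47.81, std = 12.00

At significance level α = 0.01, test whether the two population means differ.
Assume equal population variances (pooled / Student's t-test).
Student's two-sample t-test (equal variances):
H₀: μ₁ = μ₂
H₁: μ₁ ≠ μ₂
df = n₁ + n₂ - 2 = 71
Pooled variance s_p² = [(n₁-1)s₁² + (n₂-1)s₂²] / (n₁ + n₂ - 2) = [(34)(9.03²) + (37)(12.00²)] / 71 = 114.0900
SE = √(s_p²(1/n₁ + 1/n₂)) = √(114.0900 × (1/35 + 1/38)) = 2.5024
t = (x̄₁ - x̄₂) / SE = (49.09 - 47.81) / 2.5024 = 1.28 / 2.5024 = 0.512
p-value = 0.6106

Since p-value > α = 0.01, we fail to reject H₀.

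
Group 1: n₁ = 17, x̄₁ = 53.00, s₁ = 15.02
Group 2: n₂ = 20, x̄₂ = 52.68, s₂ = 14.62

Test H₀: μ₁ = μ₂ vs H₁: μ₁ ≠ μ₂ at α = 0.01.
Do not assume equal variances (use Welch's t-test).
Welch's two-sample t-test:
H₀: μ₁ = μ₂
H₁: μ₁ ≠ μ₂
s₁²/n₁ = 15.02²/17 = 13.2706,  s₂²/n₂ = 14.62²/20 = 10.6872
SE = √(s₁²/n₁ + s₂²/n₂) = √(13.2706 + 10.6872) = 4.8947
df (Welch-Satterthwaite) = (s₁²/n₁ + s₂²/n₂)² / [(s₁²/n₁)²/(n₁-1) + (s₂²/n₂)²/(n₂-1)] ≈ 33.73
t = (x̄₁ - x̄₂) / SE = (53.00 - 52.68) / 4.8947 = 0.32 / 4.8947 = 0.065
p-value = 0.9483

Since p-value > α = 0.01, we fail to reject H₀.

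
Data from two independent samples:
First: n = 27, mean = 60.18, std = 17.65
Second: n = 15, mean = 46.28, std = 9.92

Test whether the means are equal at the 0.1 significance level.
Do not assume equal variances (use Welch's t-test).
Welch's two-sample t-test:
H₀: μ₁ = μ₂
H₁: μ₁ ≠ μ₂
s₁²/n₁ = 17.65²/27 = 11.5379,  s₂²/n₂ = 9.92²/15 = 6.5604
SE = √(s₁²/n₁ + s₂²/n₂) = √(11.5379 + 6.5604) = 4.2542
df (Welch-Satterthwaite) = (s₁²/n₁ + s₂²/n₂)² / [(s₁²/n₁)²/(n₁-1) + (s₂²/n₂)²/(n₂-1)] ≈ 39.97
t = (x̄₁ - x̄₂) / SE = (60.18 - 46.28) / 4.2542 = 13.90 / 4.2542 = 3.267
p-value = 0.0022

Since p-value < α = 0.1, we reject H₀.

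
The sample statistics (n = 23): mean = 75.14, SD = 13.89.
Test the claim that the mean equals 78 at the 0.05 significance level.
One-sample t-test:
H₀: μ = 78
H₁: μ ≠ 78
df = n - 1 = 22
t = (x̄ - μ₀) / (s/√n) = (75.14 - 78) / (13.89/√23) = -0.987
p-value = 0.3341

Since p-value > α = 0.05, we fail to reject H₀.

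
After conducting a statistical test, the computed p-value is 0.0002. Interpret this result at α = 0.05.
Since p = 0.0002 < α = 0.05, reject H₀.
There is sufficient evidence to reject the null hypothesis; the result is statistically significant at the 0.05 level.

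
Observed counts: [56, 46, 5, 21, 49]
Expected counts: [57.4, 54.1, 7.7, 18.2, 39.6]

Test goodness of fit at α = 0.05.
Chi-square goodness of fit test:
H₀: observed counts match expected distribution
H₁: observed counts differ from expected distribution
df = k - 1 = 4
χ² = Σ(O - E)²/E
   = (56 - 57.4)²/57.4 + (46 - 54.1)²/54.1 + (5 - 7.7)²/7.7 + (21 - 18.2)²/18.2 + (49 - 39.6)²/39.6
   = 0.034 + 1.213 + 0.947 + 0.431 + 2.231
   = 4.86
p-value = 0.3024

Since p-value > α = 0.05, we fail to reject H₀.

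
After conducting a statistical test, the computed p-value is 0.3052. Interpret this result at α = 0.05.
Since p = 0.3052 > α = 0.05, fail to reject H₀.
There is insufficient evidence to reject the null hypothesis; the result is not statistically significant at the 0.05 level.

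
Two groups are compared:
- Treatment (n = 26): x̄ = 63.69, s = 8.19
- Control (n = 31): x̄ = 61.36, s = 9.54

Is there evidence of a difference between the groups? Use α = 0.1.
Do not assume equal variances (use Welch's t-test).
Welch's two-sample t-test:
H₀: μ₁ = μ₂
H₁: μ₁ ≠ μ₂
s₁²/n₁ = 8.19²/26 = 2.5798,  s₂²/n₂ = 9.54²/31 = 2.9359
SE = √(s₁²/n₁ + s₂²/n₂) = √(2.5798 + 2.9359) = 2.3486
df (Welch-Satterthwaite) = (s₁²/n₁ + s₂²/n₂)² / [(s₁²/n₁)²/(n₁-1) + (s₂²/n₂)²/(n₂-1)] ≈ 54.96
t = (x̄₁ - x̄₂) / SE = (63.69 - 61.36) / 2.3486 = 2.33 / 2.3486 = 0.992
p-value = 0.3255

Since p-value > α = 0.1, we fail to reject H₀.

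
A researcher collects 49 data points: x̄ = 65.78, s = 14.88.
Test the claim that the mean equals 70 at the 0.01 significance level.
One-sample t-test:
H₀: μ = 70
H₁: μ ≠ 70
df = n - 1 = 48
t = (x̄ - μ₀) / (s/√n) = (65.78 - 70) / (14.88/√49) = -1.985
p-value = 0.0529

Since p-value > α = 0.01, we fail to reject H₀.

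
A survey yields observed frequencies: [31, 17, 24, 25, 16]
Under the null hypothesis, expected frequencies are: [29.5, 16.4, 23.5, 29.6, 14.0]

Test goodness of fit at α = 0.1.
Chi-square goodness of fit test:
H₀: observed counts match expected distribution
H₁: observed counts differ from expected distribution
df = k - 1 = 4
χ² = Σ(O - E)²/E
   = (31 - 29.5)²/29.5 + (17 - 16.4)²/16.4 + (24 - 23.5)²/23.5 + (25 - 29.6)²/29.6 + (16 - 14.0)²/14.0
   = 0.076 + 0.022 + 0.011 + 0.715 + 0.286
   = 1.11
p-value = 0.8928

Since p-value > α = 0.1, we fail to reject H₀.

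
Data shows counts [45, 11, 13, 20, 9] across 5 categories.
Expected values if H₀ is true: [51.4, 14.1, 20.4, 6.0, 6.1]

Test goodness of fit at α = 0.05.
Chi-square goodness of fit test:
H₀: observed counts match expected distribution
H₁: observed counts differ from expected distribution
df = k - 1 = 4
χ² = Σ(O - E)²/E
   = (45 - 51.4)²/51.4 + (11 - 14.1)²/14.1 + (13 - 20.4)²/20.4 + (20 - 6.0)²/6.0 + (9 - 6.1)²/6.1
   = 0.797 + 0.682 + 2.684 + 32.667 + 1.379
   = 38.21
p-value < 0.0001

Since p-value < α = 0.05, we reject H₀.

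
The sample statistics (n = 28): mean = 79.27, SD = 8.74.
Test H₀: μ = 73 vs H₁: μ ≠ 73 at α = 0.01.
One-sample t-test:
H₀: μ = 73
H₁: μ ≠ 73
df = n - 1 = 27
t = (x̄ - μ₀) / (s/√n) = (79.27 - 73) / (8.74/√28) = 3.796
p-value = 0.0008

Since p-value < α = 0.01, we reject H₀.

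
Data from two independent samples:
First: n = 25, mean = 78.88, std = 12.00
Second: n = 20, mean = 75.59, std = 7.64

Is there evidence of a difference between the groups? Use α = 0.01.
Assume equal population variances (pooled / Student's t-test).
Student's two-sample t-test (equal variances):
H₀: μ₁ = μ₂
H₁: μ₁ ≠ μ₂
df = n₁ + n₂ - 2 = 43
Pooled variance s_p² = [(n₁-1)s₁² + (n₂-1)s₂²] / (n₁ + n₂ - 2) = [(24)(12.00²) + (19)(7.64²)] / 43 = 106.1633
SE = √(s_p²(1/n₁ + 1/n₂)) = √(106.1633 × (1/25 + 1/20)) = 3.0911
t = (x̄₁ - x̄₂) / SE = (78.88 - 75.59) / 3.0911 = 3.29 / 3.0911 = 1.064
p-value = 0.2931

Since p-value > α = 0.01, we fail to reject H₀.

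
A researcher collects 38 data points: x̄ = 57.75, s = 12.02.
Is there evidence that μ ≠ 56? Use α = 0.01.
One-sample t-test:
H₀: μ = 56
H₁: μ ≠ 56
df = n - 1 = 37
t = (x̄ - μ₀) / (s/√n) = (57.75 - 56) / (12.02/√38) = 0.897
p-value = 0.3753

Since p-value > α = 0.01, we fail to reject H₀.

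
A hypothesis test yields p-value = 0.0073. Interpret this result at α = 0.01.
Since p = 0.0073 < α = 0.01, reject H₀.
There is sufficient evidence to reject the null hypothesis; the result is statistically significant at the 0.01 level.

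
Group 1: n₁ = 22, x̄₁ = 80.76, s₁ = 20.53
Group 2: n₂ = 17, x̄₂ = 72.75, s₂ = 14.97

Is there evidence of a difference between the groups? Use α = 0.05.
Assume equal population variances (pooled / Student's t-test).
Student's two-sample t-test (equal variances):
H₀: μ₁ = μ₂
H₁: μ₁ ≠ μ₂
df = n₁ + n₂ - 2 = 37
Pooled variance s_p² = [(n₁-1)s₁² + (n₂-1)s₂²] / (n₁ + n₂ - 2) = [(21)(20.53²) + (16)(14.97²)] / 37 = 336.1274
SE = √(s_p²(1/n₁ + 1/n₂)) = √(336.1274 × (1/22 + 1/17)) = 5.9204
t = (x̄₁ - x̄₂) / SE = (80.76 - 72.75) / 5.9204 = 8.01 / 5.9204 = 1.353
p-value = 0.1843

Since p-value > α = 0.05, we fail to reject H₀.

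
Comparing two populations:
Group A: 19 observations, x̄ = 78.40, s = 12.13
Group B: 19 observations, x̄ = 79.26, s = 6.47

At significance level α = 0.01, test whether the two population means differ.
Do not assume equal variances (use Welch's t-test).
Welch's two-sample t-test:
H₀: μ₁ = μ₂
H₁: μ₁ ≠ μ₂
s₁²/n₁ = 12.13²/19 = 7.7440,  s₂²/n₂ = 6.47²/19 = 2.2032
SE = √(s₁²/n₁ + s₂²/n₂) = √(7.7440 + 2.2032) = 3.1539
df (Welch-Satterthwaite) = (s₁²/n₁ + s₂²/n₂)² / [(s₁²/n₁)²/(n₁-1) + (s₂²/n₂)²/(n₂-1)] ≈ 27.48
t = (x̄₁ - x̄₂) / SE = (78.40 - 79.26) / 3.1539 = -0.86 / 3.1539 = -0.273
p-value = 0.7871

Since p-value > α = 0.01, we fail to reject H₀.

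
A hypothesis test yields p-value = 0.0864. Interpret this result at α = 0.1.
Since p = 0.0864 < α = 0.1, reject H₀.
There is sufficient evidence to reject the null hypothesis; the result is statistically significant at the 0.1 level.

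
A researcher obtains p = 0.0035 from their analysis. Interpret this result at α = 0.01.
Since p = 0.0035 < α = 0.01, reject H₀.
There is sufficient evidence to reject the null hypothesis; the result is statistically significant at the 0.01 level.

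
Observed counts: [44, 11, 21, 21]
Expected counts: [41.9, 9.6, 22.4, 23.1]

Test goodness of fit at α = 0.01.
Chi-square goodness of fit test:
H₀: observed counts match expected distribution
H₁: observed counts differ from expected distribution
df = k - 1 = 3
χ² = Σ(O - E)²/E
   = (44 - 41.9)²/41.9 + (11 - 9.6)²/9.6 + (21 - 22.4)²/22.4 + (21 - 23.1)²/23.1
   = 0.105 + 0.204 + 0.087 + 0.191
   = 0.59
p-value = 0.8992

Since p-value > α = 0.01, we fail to reject H₀.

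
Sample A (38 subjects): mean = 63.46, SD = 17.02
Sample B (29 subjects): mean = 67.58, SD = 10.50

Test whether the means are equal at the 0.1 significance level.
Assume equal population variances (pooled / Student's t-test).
Student's two-sample t-test (equal variances):
H₀: μ₁ = μ₂
H₁: μ₁ ≠ μ₂
df = n₁ + n₂ - 2 = 65
Pooled variance s_p² = [(n₁-1)s₁² + (n₂-1)s₂²] / (n₁ + n₂ - 2) = [(37)(17.02²) + (28)(10.50²)] / 65 = 212.3873
SE = √(s_p²(1/n₁ + 1/n₂)) = √(212.3873 × (1/38 + 1/29)) = 3.5934
t = (x̄₁ - x̄₂) / SE = (63.46 - 67.58) / 3.5934 = -4.12 / 3.5934 = -1.147
p-value = 0.2558

Since p-value > α = 0.1, we fail to reject H₀.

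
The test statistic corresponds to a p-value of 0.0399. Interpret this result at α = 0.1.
Since p = 0.0399 < α = 0.1, reject H₀.
There is sufficient evidence to reject the null hypothesis; the result is statistically significant at the 0.1 level.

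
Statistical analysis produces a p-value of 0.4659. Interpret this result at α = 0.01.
Since p = 0.4659 > α = 0.01, fail to reject H₀.
There is insufficient evidence to reject the null hypothesis; the result is not statistically significant at the 0.01 level.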